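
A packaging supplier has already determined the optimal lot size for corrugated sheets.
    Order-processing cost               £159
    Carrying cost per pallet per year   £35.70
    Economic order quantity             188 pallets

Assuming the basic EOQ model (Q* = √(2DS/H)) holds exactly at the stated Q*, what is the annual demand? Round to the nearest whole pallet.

Since Q* = (2DS/H)^½, squaring gives Q*²·H = 2DS.
D = Q²H / (2S) = 188² × 35.7 / (2 × 159) = 3,967.86

3,968 pallets per year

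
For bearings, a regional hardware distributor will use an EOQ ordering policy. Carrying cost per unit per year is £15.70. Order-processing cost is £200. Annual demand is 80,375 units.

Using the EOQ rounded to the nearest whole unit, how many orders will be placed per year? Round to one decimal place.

Optimal lot size Q* = (2 × 80,375 × £200 / £15.7)^½ ≈ 1,431.00 → Q = 1,431
Orders per year = D/Q = 80,375 / 1,431 = 56.167

56.2 orders per year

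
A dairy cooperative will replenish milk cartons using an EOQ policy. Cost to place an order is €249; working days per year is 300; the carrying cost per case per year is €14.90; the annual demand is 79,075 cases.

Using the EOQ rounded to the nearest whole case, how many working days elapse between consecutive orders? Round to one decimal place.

6.2 days

Q* = √(2·D·S / H) = √(2·79,075·249 / 14.9) = √2,642,909.4 ≈ 1,625.70 → Q = 1,626 cases
T = Q/D × 300 days = 1,626/79,075 × 300 = 6.169 days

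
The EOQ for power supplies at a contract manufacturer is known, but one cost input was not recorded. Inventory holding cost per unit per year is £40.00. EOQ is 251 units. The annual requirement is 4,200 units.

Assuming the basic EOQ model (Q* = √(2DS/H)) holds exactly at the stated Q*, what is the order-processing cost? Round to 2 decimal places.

£300.00

EOQ relation: Q² = 2DS/H, so rearrange for the unknown.
S = Q²H / (2D) = 251² × 40 / (2 × 4,200) = 300.0048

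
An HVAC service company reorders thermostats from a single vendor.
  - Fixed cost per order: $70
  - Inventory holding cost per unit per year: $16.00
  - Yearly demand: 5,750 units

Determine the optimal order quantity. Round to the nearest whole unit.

2DS/H = 2·5,750·70/16 = 50,312.50
EOQ = √50,312.50 ≈ 224.30

224 units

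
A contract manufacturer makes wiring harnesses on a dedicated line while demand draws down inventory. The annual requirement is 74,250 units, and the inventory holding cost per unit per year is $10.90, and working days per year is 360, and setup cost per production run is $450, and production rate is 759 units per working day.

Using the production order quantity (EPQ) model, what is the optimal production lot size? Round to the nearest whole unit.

2,901 units

Daily demand d = 74,250/360 = 206.250; p = 759; 1 − d/p = 0.72826
EPQ = √(2DS / (H(1 − d/p)))
    = √(2 × 74,250 × 450 / (10.9 × 0.72826)) ≈ 2,901.43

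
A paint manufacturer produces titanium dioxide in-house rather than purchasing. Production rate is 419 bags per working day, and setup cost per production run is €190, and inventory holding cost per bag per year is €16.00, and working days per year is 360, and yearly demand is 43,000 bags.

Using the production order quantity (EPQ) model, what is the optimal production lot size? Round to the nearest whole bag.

Daily demand d = 43,000/360 = 119.444; p = 419; 1 − d/p = 0.71493
EPQ = √(2DS / (H(1 − d/p)))
    = √(2 × 43,000 × 190 / (16 × 0.71493)) ≈ 1,195.18

1,195 bags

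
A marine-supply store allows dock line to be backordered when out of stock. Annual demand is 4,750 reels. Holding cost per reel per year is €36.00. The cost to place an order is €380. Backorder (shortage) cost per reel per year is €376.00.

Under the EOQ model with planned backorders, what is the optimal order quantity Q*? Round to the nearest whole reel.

Basic EOQ = √(2·4,750·380/36) = 316.667
Backorder adjustment √((H+b)/b) = √((36+376)/376) = 1.0468
Q* = 316.667 × 1.0468 ≈ 331.48

331 reels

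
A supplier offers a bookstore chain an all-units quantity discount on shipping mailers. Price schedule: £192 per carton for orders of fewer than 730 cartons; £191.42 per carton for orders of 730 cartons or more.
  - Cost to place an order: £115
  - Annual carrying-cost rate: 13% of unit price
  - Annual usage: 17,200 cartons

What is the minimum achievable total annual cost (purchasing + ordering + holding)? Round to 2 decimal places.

£3,304,216.47

H₁ = 13%×£192 = £24.9600;  H₂ = 13%×£191.42 = £24.8846
EOQ₁ = √(2×17,200×115/24.9600) = 398.11  (< 730, feasible at tier 1)
EOQ₂ = √(2×17,200×115/24.8846) = 398.72  (< 730 → use Q = 730 at tier-2 price)
TC(tier 1 (EOQ₁), Q≈398.1) = £3,312,336.89
TC(tier 2, Q≈730.0) = £3,304,216.47
Minimum at tier 2: £3,304,216.47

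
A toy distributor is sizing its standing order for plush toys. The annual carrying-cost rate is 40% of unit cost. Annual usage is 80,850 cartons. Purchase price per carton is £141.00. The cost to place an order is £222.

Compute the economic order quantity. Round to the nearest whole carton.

798 cartons

Carrying cost H = £141 × 40% = £56.4000/carton/yr
EOQ = √(2DS/H) = √(2 × 80,850 × 222 / 56.4)
    = √(636,478.72) ≈ 797.80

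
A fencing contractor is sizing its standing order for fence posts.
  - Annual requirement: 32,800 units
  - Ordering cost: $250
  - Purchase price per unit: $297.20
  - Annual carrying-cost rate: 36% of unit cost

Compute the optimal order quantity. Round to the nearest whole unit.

392 units

Holding cost per unit per year: H = 36% × $297.2 = $106.9920
2DS/H = 2·32,800·250/106.992 = 153,282.49
EOQ = √153,282.49 ≈ 391.51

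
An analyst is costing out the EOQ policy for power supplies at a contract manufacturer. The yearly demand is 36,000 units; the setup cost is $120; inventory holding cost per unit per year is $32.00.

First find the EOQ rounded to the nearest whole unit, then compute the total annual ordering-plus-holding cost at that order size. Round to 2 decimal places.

$16,627.69

2DS/H = 2·36,000·120/32 = 270,000.00
EOQ = √270,000.00 ≈ 519.62 → Q = 520 units
Ordering: D/Q × S = 36,000/520 × $120 = $8,307.69
Holding:  Q/2 × H = 520/2 × $32 = $8,320.00
Total = $8,307.69 + $8,320.00 = $16,627.69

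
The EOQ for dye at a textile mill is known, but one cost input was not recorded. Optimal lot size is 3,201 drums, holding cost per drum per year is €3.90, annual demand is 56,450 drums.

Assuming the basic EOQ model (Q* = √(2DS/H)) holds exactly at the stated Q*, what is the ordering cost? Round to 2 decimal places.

From Q* = √(2DS/H) ⇒ Q*² = 2DS/H.
S = Q²H / (2D) = 3,201² × 3.9 / (2 × 56,450) = 353.9501

€353.95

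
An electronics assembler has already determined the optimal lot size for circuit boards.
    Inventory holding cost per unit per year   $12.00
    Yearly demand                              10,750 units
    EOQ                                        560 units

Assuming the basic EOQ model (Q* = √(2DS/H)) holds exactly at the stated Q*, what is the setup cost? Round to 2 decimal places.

$175.03

Since Q* = (2DS/H)^½, squaring gives Q*²·H = 2DS.
S = Q²H / (2D) = 560² × 12 / (2 × 10,750) = 175.0326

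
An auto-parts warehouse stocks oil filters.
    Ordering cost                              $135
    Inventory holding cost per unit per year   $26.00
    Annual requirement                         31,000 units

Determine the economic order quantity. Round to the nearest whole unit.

567 units

EOQ = √(2DS/H) = √(2 × 31,000 × 135 / 26)
    = √(321,923.08) ≈ 567.38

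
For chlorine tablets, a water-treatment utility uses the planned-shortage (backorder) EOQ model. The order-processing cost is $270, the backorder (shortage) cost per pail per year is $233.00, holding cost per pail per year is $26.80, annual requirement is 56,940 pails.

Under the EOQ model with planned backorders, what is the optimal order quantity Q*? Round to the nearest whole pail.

Basic EOQ = √(2·56,940·270/26.8) = 1,071.120
Backorder adjustment √((H+b)/b) = √((26.8+233)/233) = 1.0559
Q* = 1,071.120 × 1.0559 ≈ 1,131.04

1,131 pails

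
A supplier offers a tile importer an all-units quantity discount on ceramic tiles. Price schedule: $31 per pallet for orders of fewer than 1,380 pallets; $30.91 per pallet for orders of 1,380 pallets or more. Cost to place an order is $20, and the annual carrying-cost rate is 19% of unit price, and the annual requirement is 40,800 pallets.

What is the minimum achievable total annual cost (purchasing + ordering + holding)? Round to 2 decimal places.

H₁ = 19%×$31 = $5.8900;  H₂ = 19%×$30.91 = $5.8729
EOQ₁ = √(2×40,800×20/5.8900) = 526.38  (< 1,380, feasible at tier 1)
EOQ₂ = √(2×40,800×20/5.8729) = 527.15  (< 1,380 → use Q = 1,380 at tier-2 price)
TC(tier 1 (EOQ₁), Q≈526.4) = $1,267,900.40
TC(tier 2, Q≈1,380.0) = $1,265,771.61
Minimum at tier 2: $1,265,771.61

$1,265,771.61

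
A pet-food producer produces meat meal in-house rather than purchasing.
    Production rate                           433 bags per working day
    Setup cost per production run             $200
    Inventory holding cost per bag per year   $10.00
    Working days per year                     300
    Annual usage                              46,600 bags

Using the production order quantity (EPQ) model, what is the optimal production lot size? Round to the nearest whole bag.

1,705 bags

Daily demand d = 46,600/300 = 155.333; p = 433; 1 − d/p = 0.64126
EPQ = √(2DS / (H(1 − d/p)))
    = √(2 × 46,600 × 200 / (10 × 0.64126)) ≈ 1,704.92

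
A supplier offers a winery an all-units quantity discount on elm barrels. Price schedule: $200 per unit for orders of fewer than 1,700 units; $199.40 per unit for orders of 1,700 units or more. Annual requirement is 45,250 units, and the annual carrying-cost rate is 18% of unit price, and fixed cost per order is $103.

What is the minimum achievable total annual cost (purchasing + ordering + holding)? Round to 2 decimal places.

H₁ = 18%×$200 = $36.0000;  H₂ = 18%×$199.40 = $35.8920
EOQ₁ = √(2×45,250×103/36.0000) = 508.85  (< 1,700, feasible at tier 1)
EOQ₂ = √(2×45,250×103/35.8920) = 509.62  (< 1,700 → use Q = 1,700 at tier-2 price)
TC(tier 1 (EOQ₁), Q≈508.9) = $9,068,318.68
TC(tier 2, Q≈1,700.0) = $9,056,099.82
Minimum at tier 2: $9,056,099.82

$9,056,099.82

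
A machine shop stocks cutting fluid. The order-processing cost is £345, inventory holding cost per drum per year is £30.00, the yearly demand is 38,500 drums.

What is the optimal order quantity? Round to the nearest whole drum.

Optimal lot size Q* = (2 × 38,500 × £345 / £30)^½ ≈ 941.01

941 drums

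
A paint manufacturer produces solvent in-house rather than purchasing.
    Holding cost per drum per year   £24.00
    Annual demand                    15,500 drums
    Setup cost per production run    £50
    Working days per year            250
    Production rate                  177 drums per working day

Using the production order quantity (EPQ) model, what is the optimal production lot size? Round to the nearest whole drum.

Daily demand d = 15,500/250 = 62.000; p = 177; 1 − d/p = 0.64972
EPQ = √(2DS / (H(1 − d/p)))
    = √(2 × 15,500 × 50 / (24 × 0.64972)) ≈ 315.28

315 drums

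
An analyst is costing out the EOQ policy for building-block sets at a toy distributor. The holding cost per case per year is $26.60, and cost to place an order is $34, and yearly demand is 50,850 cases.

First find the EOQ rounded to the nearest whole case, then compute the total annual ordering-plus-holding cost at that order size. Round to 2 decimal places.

$9,590.50

EOQ = √(2DS/H) = √(2 × 50,850 × 34 / 26.6)
    = √(129,992.48) ≈ 360.54 → Q = 361 cases
Annual ordering cost = (D/Q)·S = (50,850/361) × 34 = $4,789.20
Annual holding cost  = (Q/2)·H = (361/2) × 26.6 = $4,801.30
Total = $4,789.20 + $4,801.30 = $9,590.50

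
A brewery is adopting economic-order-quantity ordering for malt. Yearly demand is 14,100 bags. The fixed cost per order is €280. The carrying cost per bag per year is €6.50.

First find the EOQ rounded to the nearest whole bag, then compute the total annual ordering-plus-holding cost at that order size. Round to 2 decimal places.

EOQ = √(2DS/H) = √(2 × 14,100 × 280 / 6.5)
    = √(1,214,769.23) ≈ 1,102.17 → Q = 1,102 bags
Ordering: D/Q × S = 14,100/1,102 × €280 = €3,582.58
Holding:  Q/2 × H = 1,102/2 × €6.5 = €3,581.50
Total = €3,582.58 + €3,581.50 = €7,164.08

€7,164.08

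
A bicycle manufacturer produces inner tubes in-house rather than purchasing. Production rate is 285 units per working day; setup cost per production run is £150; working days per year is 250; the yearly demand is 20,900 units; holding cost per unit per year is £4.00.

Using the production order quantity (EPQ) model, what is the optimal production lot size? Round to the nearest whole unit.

1,489 units

Daily demand d = 20,900/250 = 83.600; p = 285; 1 − d/p = 0.70667
EPQ = √(2DS / (H(1 − d/p)))
    = √(2 × 20,900 × 150 / (4 × 0.70667)) ≈ 1,489.35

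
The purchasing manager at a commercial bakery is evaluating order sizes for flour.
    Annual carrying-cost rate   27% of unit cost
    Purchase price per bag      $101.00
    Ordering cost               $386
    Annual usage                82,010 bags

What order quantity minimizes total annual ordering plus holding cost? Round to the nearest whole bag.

1,524 bags

Holding cost per bag per year: H = 27% × $101 = $27.2700
EOQ = √(2DS/H) = √(2 × 82,010 × 386 / 27.27)
    = √(2,321,661.90) ≈ 1,523.70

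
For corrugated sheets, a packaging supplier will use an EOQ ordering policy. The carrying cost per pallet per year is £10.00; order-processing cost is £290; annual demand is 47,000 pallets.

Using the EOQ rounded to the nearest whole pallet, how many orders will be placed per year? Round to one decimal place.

28.5 orders per year

Q* = √(2·D·S / H) = √(2·47,000·290 / 10) = √2,726,000.0 ≈ 1,651.06 → Q = 1,651
Orders per year = D/Q = 47,000 / 1,651 = 28.468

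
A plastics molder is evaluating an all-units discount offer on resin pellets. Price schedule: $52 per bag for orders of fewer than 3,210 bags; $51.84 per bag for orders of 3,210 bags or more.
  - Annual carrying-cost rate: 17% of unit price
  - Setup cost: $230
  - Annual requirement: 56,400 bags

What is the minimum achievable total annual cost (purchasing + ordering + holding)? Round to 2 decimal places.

$2,941,961.67

H₁ = 17%×$52 = $8.8400;  H₂ = 17%×$51.84 = $8.8128
EOQ₁ = √(2×56,400×230/8.8400) = 1,713.14  (< 3,210, feasible at tier 1)
EOQ₂ = √(2×56,400×230/8.8128) = 1,715.78  (< 3,210 → use Q = 3,210 at tier-2 price)
TC(tier 1 (EOQ₁), Q≈1,713.1) = $2,947,944.14
TC(tier 2, Q≈3,210.0) = $2,941,961.67
Minimum at tier 2: $2,941,961.67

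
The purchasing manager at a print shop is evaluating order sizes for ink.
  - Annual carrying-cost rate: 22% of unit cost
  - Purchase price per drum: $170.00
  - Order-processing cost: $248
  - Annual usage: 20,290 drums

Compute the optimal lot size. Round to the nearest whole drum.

519 drums

H = i·C = 0.22 × $170 = $37.4000 per drum-year
Q* = √(2·D·S / H) = √(2·20,290·248 / 37.4) = √269,086.6 ≈ 518.74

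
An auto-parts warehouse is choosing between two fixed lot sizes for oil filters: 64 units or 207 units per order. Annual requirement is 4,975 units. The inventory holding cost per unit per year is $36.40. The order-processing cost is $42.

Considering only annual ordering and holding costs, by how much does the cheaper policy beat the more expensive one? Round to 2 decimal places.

$347.18

Annual cost at Q: ordering D·S/Q plus holding Q·H/2.
TC(64) = (4,975/64)×42 + (64/2)×36.4 = $4,429.64
TC(207) = (4,975/207)×42 + (207/2)×36.4 = $4,776.82
|ΔTC| = |$4,429.64 − $4,776.82| = $347.18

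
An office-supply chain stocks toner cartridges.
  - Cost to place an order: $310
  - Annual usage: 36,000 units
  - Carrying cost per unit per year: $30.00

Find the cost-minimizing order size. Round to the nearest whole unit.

Optimal lot size Q* = (2 × 36,000 × $310 / $30)^½ ≈ 862.55

863 units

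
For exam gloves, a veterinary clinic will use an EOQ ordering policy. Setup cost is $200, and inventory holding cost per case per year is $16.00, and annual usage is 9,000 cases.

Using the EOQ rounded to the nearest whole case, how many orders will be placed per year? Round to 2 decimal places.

18.99 orders per year

EOQ = √(2DS/H) = √(2 × 9,000 × 200 / 16)
    = √(225,000.00) ≈ 474.34 → Q = 474
Orders per year = D/Q = 9,000 / 474 = 18.987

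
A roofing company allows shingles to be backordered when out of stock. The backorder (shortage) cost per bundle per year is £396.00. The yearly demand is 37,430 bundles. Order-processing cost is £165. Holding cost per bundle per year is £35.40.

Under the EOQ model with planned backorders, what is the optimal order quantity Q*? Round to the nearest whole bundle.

617 bundles

Q* = √(2DS/H) · √((H + b)/b)
   = √(2 × 37,430 × 165 / 35.4) · √((35.4 + 396) / 396)
   = 590.698 × 1.0437 ≈ 616.53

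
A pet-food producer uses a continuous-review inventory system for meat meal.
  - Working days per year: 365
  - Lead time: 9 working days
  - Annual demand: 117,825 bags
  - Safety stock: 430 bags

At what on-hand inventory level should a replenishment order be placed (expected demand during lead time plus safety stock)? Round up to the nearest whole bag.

Daily demand d = 117,825 / 365 = 322.808 bags/day
Demand during lead time = 322.808 × 9 = 2,905.27
Reorder point = 2,905.27 + 430 = 3,335.27 → round up

3,336 bags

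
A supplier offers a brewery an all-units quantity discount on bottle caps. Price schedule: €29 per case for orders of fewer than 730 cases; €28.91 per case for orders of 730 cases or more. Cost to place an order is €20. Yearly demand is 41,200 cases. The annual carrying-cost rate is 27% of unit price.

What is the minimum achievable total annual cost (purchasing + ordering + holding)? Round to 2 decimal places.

€1,195,069.85

H₁ = 27%×€29 = €7.8300;  H₂ = 27%×€28.91 = €7.8057
EOQ₁ = √(2×41,200×20/7.8300) = 458.77  (< 730, feasible at tier 1)
EOQ₂ = √(2×41,200×20/7.8057) = 459.49  (< 730 → use Q = 730 at tier-2 price)
TC(tier 1 (EOQ₁), Q≈458.8) = €1,198,392.19
TC(tier 2, Q≈730.0) = €1,195,069.85
Minimum at tier 2: €1,195,069.85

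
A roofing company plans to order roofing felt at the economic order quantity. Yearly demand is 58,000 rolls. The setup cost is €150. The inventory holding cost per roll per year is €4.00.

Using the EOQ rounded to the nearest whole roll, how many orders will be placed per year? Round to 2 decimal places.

Optimal lot size Q* = (2 × 58,000 × €150 / €4)^½ ≈ 2,085.67 → Q = 2,086
Orders per year = D/Q = 58,000 / 2,086 = 27.804

27.80 orders per year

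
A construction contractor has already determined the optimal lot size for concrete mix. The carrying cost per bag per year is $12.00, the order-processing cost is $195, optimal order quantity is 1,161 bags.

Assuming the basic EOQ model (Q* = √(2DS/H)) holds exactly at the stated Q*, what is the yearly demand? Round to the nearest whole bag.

From Q* = √(2DS/H) ⇒ Q*² = 2DS/H.
D = Q²H / (2S) = 1,161² × 12 / (2 × 195) = 41,474.49

41,474 bags per year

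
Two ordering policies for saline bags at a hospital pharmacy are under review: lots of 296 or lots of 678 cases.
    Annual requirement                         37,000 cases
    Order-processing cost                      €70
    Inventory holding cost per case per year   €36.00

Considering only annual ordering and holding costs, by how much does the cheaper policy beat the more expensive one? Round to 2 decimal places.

Annual cost at Q: ordering D·S/Q plus holding Q·H/2.
TC(296) = (37,000/296)×70 + (296/2)×36 = €14,078.00
TC(678) = (37,000/678)×70 + (678/2)×36 = €16,024.06
|ΔTC| = |€14,078.00 − €16,024.06| = €1,946.06

€1,946.06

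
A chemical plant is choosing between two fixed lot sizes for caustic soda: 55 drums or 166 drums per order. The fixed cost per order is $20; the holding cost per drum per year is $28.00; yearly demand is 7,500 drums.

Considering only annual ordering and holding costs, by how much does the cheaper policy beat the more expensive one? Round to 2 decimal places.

$269.66

For each Q, cost = (D/Q)·S + (Q/2)·H.
TC(55) = (7,500/55)×20 + (55/2)×28 = $3,497.27
TC(166) = (7,500/166)×20 + (166/2)×28 = $3,227.61
|ΔTC| = |$3,497.27 − $3,227.61| = $269.66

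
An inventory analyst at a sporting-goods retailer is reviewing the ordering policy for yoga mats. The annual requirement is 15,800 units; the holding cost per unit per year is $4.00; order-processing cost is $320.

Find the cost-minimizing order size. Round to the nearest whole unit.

1,590 units

Q* = √(2·D·S / H) = √(2·15,800·320 / 4) = √2,528,000.0 ≈ 1,589.97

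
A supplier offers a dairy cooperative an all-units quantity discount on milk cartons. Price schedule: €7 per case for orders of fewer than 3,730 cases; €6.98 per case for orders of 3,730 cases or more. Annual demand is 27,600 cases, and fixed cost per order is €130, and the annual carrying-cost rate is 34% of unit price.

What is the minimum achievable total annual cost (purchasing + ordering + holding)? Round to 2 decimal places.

€197,332.66

H₁ = 34%×€7 = €2.3800;  H₂ = 34%×€6.98 = €2.3732
EOQ₁ = √(2×27,600×130/2.3800) = 1,736.41  (< 3,730, feasible at tier 1)
EOQ₂ = √(2×27,600×130/2.3732) = 1,738.90  (< 3,730 → use Q = 3,730 at tier-2 price)
TC(tier 1 (EOQ₁), Q≈1,736.4) = €197,332.66
TC(tier 2, Q≈3,730.0) = €198,035.95
Minimum at tier 1 (EOQ₁): €197,332.66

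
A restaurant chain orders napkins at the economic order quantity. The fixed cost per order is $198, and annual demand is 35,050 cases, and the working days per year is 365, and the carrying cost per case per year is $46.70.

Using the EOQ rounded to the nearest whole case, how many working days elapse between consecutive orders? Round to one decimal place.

2DS/H = 2·35,050·198/46.7 = 297,211.99
EOQ = √297,211.99 ≈ 545.17 → Q = 545 cases
T = Q/D × 365 days = 545/35,050 × 365 = 5.675 days

5.7 days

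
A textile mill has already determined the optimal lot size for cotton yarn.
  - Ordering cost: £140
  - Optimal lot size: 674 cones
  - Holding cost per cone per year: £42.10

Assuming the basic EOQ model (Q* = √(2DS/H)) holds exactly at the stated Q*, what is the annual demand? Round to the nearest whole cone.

68,304 cones per year

From Q* = √(2DS/H) ⇒ Q*² = 2DS/H.
D = Q²H / (2S) = 674² × 42.1 / (2 × 140) = 68,303.64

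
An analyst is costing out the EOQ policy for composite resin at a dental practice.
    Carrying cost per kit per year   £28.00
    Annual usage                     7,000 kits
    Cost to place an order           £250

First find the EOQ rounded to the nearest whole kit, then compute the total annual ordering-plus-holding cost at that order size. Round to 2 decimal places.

Optimal lot size Q* = (2 × 7,000 × £250 / £28)^½ ≈ 353.55 → Q = 354 kits
Annual ordering cost = (D/Q)·S = (7,000/354) × 250 = £4,943.50
Annual holding cost  = (Q/2)·H = (354/2) × 28 = £4,956.00
Total = £4,943.50 + £4,956.00 = £9,899.50

£9,899.50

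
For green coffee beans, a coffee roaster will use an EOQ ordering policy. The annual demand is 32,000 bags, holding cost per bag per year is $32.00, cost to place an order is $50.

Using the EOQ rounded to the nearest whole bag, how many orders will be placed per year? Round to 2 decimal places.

Optimal lot size Q* = (2 × 32,000 × $50 / $32)^½ ≈ 316.23 → Q = 316
Orders per year = D/Q = 32,000 / 316 = 101.266

101.27 orders per year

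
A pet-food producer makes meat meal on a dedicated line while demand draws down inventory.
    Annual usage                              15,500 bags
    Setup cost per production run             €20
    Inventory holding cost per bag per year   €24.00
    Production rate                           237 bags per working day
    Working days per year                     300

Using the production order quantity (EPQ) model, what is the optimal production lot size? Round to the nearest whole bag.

Daily demand d = 15,500/300 = 51.667; p = 237; 1 − d/p = 0.78200
EPQ = √(2DS / (H(1 − d/p)))
    = √(2 × 15,500 × 20 / (24 × 0.78200)) ≈ 181.76

182 bags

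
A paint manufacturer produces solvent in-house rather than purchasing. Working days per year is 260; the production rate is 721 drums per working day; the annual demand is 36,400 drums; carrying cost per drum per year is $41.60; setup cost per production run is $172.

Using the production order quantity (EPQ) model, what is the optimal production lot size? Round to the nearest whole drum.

611 drums

d = 36,400/260 = 140.0000 drums/day;  effective holding cost H(1 − d/p) = 41.6·(1 − 140.0000/721) = 33.52233
Q* = √(2DS / H_eff) = √(2·36,400·172 / 33.52233) ≈ 611.17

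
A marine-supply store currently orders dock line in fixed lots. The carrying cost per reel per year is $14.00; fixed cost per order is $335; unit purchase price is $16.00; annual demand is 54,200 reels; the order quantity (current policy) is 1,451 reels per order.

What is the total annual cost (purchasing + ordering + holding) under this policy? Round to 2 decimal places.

$889,870.44

Orders/yr = 54,200/1,451 = 37.354; ordering cost = 37.354 × $335 = $12,513.44
Average inventory = 1,451/2 = 725.5; holding cost = 725.5 × $14 = $10,157.00
Purchase cost = D·C = 54,200 × 16 = $867,200.00
Total = $12,513.44 + $10,157.00 + $867,200.00 = $889,870.44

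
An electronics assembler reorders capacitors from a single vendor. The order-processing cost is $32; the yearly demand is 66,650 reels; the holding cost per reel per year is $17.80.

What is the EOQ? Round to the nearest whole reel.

490 reels

Optimal lot size Q* = (2 × 66,650 × $32 / $17.8)^½ ≈ 489.53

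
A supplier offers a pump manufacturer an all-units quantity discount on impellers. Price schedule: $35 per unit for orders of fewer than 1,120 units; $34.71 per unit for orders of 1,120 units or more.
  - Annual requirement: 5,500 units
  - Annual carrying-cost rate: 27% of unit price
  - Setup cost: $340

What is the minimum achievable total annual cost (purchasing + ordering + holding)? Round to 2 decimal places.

H₁ = 27%×$35 = $9.4500;  H₂ = 27%×$34.71 = $9.3717
EOQ₁ = √(2×5,500×340/9.4500) = 629.10  (< 1,120, feasible at tier 1)
EOQ₂ = √(2×5,500×340/9.3717) = 631.72  (< 1,120 → use Q = 1,120 at tier-2 price)
TC(tier 1 (EOQ₁), Q≈629.1) = $198,445.00
TC(tier 2, Q≈1,120.0) = $197,822.79
Minimum at tier 2: $197,822.79

$197,822.79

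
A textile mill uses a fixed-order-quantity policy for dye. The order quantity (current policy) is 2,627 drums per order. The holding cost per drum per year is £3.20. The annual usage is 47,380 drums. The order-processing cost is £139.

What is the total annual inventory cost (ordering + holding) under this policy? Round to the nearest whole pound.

£6,710

Ordering: D/Q × S = 47,380/2,627 × £139 = £2,506.97
Holding:  Q/2 × H = 2,627/2 × £3.2 = £4,203.20
Total = £2,506.97 + £4,203.20 = £6,710.17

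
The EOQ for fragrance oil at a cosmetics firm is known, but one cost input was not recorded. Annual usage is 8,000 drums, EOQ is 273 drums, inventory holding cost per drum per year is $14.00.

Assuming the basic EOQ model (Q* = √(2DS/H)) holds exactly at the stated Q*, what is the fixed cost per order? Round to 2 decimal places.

$65.21

EOQ relation: Q² = 2DS/H, so rearrange for the unknown.
S = Q²H / (2D) = 273² × 14 / (2 × 8,000) = 65.2129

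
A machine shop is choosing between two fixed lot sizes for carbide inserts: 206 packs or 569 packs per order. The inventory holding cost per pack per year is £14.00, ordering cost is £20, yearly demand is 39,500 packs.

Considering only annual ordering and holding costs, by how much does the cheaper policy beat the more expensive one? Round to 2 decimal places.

Annual cost at Q: ordering D·S/Q plus holding Q·H/2.
TC(206) = (39,500/206)×20 + (206/2)×14 = £5,276.95
TC(569) = (39,500/569)×20 + (569/2)×14 = £5,371.40
Cheaper: Q = 206.  Difference = £94.45

£94.45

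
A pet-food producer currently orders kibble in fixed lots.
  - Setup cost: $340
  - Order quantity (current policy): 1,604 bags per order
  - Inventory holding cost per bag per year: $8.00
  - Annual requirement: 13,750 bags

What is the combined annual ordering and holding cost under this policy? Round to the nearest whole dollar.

Annual ordering cost = (D/Q)·S = (13,750/1,604) × 340 = $2,914.59
Annual holding cost  = (Q/2)·H = (1,604/2) × 8 = $6,416.00
Total = $2,914.59 + $6,416.00 = $9,330.59

$9,331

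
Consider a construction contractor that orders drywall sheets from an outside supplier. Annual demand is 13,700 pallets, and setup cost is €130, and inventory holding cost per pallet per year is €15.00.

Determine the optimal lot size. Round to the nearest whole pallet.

487 pallets

Optimal lot size Q* = (2 × 13,700 × €130 / €15)^½ ≈ 487.31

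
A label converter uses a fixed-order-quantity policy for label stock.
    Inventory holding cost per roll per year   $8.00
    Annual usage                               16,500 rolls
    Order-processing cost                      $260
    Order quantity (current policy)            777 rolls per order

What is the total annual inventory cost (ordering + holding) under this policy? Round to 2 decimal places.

$8,629.24

Orders/yr = 16,500/777 = 21.236; ordering cost = 21.236 × $260 = $5,521.24
Average inventory = 777/2 = 388.5; holding cost = 388.5 × $8 = $3,108.00
Total = $5,521.24 + $3,108.00 = $8,629.24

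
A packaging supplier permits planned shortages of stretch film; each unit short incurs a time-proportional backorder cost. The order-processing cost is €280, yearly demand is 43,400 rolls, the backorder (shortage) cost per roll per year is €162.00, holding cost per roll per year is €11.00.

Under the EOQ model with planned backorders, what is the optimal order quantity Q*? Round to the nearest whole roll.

Basic EOQ = √(2·43,400·280/11) = 1,486.423
Backorder adjustment √((H+b)/b) = √((11+162)/162) = 1.0334
Q* = 1,486.423 × 1.0334 ≈ 1,536.06

1,536 rolls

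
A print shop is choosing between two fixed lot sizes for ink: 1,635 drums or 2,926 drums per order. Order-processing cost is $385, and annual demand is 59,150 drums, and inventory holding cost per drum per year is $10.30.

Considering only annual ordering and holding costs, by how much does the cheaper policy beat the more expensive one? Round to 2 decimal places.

$503.26

Annual cost at Q: ordering D·S/Q plus holding Q·H/2.
TC(1,635) = (59,150/1,635)×385 + (1,635/2)×10.3 = $22,348.54
TC(2,926) = (59,150/2,926)×385 + (2,926/2)×10.3 = $22,851.79
Cheaper: Q = 1,635.  Difference = $503.26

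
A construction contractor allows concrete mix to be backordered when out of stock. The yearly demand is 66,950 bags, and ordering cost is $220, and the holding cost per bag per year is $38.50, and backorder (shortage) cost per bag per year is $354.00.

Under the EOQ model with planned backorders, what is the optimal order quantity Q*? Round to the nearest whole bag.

921 bags

Q* = √(2DS/H) · √((H + b)/b)
   = √(2 × 66,950 × 220 / 38.5) · √((38.5 + 354) / 354)
   = 874.724 × 1.0530 ≈ 921.06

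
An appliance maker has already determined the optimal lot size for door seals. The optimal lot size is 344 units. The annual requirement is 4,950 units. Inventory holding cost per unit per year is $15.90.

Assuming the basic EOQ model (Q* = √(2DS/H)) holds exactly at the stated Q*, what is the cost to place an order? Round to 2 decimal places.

$190.05

Since Q* = (2DS/H)^½, squaring gives Q*²·H = 2DS.
S = Q²H / (2D) = 344² × 15.9 / (2 × 4,950) = 190.0548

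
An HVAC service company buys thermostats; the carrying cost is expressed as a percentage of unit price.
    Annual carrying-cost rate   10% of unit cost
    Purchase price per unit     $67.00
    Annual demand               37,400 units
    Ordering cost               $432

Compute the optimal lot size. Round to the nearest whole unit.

2,196 units

Holding cost per unit per year: H = 10% × $67 = $6.7000
Optimal lot size Q* = (2 × 37,400 × $432 / $6.7)^½ ≈ 2,196.12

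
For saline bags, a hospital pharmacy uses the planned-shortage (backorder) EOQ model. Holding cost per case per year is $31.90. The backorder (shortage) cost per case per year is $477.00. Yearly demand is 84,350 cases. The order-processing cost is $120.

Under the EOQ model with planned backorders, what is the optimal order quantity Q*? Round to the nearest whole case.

Q* = √(2DS/H) · √((H + b)/b)
   = √(2 × 84,350 × 120 / 31.9) · √((31.9 + 477) / 477)
   = 796.623 × 1.0329 ≈ 822.83

823 cases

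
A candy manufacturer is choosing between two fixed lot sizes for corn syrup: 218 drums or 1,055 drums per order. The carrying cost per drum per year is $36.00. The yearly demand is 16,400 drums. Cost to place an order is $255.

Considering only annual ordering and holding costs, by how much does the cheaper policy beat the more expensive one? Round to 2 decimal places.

Annual cost at Q: ordering D·S/Q plus holding Q·H/2.
TC(218) = (16,400/218)×255 + (218/2)×36 = $23,107.49
TC(1,055) = (16,400/1,055)×255 + (1,055/2)×36 = $22,953.98
Lots of 1,055 are cheaper by $153.51.

$153.51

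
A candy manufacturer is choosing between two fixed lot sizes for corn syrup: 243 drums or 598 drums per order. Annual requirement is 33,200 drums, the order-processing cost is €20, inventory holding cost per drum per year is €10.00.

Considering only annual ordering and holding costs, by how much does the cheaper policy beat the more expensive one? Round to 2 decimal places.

€152.86

For each Q, cost = (D/Q)·S + (Q/2)·H.
TC(243) = (33,200/243)×20 + (243/2)×10 = €3,947.51
TC(598) = (33,200/598)×20 + (598/2)×10 = €4,100.37
Cheaper: Q = 243.  Difference = €152.86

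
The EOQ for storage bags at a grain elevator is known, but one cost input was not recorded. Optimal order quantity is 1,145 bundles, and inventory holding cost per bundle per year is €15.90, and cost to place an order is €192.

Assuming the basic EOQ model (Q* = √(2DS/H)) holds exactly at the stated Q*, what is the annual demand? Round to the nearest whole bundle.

54,285 bundles per year

EOQ relation: Q² = 2DS/H, so rearrange for the unknown.
D = Q²H / (2S) = 1,145² × 15.9 / (2 × 192) = 54,284.63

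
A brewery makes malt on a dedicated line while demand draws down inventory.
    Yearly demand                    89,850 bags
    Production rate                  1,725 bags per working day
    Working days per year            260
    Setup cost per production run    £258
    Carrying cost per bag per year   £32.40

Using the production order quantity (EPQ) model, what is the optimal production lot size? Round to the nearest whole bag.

1,338 bags

Daily demand d = 89,850/260 = 345.577; p = 1725; 1 − d/p = 0.79967
EPQ = √(2DS / (H(1 − d/p)))
    = √(2 × 89,850 × 258 / (32.4 × 0.79967)) ≈ 1,337.70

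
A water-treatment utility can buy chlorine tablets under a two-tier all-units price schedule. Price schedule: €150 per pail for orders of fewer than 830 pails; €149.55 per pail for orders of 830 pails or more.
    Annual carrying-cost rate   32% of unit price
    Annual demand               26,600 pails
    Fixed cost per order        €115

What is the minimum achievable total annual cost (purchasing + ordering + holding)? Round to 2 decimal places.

H₁ = 32%×€150 = €48.0000;  H₂ = 32%×€149.55 = €47.8560
EOQ₁ = √(2×26,600×115/48.0000) = 357.01  (< 830, feasible at tier 1)
EOQ₂ = √(2×26,600×115/47.8560) = 357.55  (< 830 → use Q = 830 at tier-2 price)
TC(tier 1 (EOQ₁), Q≈357.0) = €4,007,136.63
TC(tier 2, Q≈830.0) = €4,001,575.78
Minimum at tier 2: €4,001,575.78

€4,001,575.78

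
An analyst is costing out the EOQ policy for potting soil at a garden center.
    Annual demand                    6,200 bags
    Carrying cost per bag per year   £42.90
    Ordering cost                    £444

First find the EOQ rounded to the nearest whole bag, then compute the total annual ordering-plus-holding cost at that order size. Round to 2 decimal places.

£15,368.49

2DS/H = 2·6,200·444/42.9 = 128,335.66
EOQ = √128,335.66 ≈ 358.24 → Q = 358 bags
Orders/yr = 6,200/358 = 17.318; ordering cost = 17.318 × £444 = £7,689.39
Average inventory = 358/2 = 179; holding cost = 179 × £42.9 = £7,679.10
Total = £7,689.39 + £7,679.10 = £15,368.49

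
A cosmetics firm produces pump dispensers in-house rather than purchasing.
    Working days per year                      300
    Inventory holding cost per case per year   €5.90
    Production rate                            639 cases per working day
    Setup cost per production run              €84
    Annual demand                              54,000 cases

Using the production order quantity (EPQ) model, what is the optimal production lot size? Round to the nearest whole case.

1,463 cases

Daily demand d = 54,000/300 = 180.000; p = 639; 1 − d/p = 0.71831
EPQ = √(2DS / (H(1 − d/p)))
    = √(2 × 54,000 × 84 / (5.9 × 0.71831)) ≈ 1,463.09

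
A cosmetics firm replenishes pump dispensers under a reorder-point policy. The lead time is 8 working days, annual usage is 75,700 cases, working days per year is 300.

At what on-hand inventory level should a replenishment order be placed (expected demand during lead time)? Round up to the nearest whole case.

2,019 cases

Daily demand d = 75,700 / 300 = 252.333 cases/day
Demand during lead time = 252.333 × 8 = 2,018.67
Reorder point = 2,018.67 → round up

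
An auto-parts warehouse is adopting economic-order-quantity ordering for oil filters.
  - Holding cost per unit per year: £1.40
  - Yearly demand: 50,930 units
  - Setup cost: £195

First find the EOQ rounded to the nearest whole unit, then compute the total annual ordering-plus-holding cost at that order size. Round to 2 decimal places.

£5,273.31

Q* = √(2·D·S / H) = √(2·50,930·195 / 1.4) = √14,187,642.9 ≈ 3,766.65 → Q = 3,767 units
Ordering: D/Q × S = 50,930/3,767 × £195 = £2,636.41
Holding:  Q/2 × H = 3,767/2 × £1.4 = £2,636.90
Total = £2,636.41 + £2,636.90 = £5,273.31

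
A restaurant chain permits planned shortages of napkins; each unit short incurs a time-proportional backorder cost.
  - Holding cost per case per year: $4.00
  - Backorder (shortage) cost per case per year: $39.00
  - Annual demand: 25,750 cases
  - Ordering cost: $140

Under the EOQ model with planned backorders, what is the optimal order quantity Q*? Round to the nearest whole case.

Q* = √(2DS/H) · √((H + b)/b)
   = √(2 × 25,750 × 140 / 4) · √((4 + 39) / 39)
   = 1,342.572 × 1.0500 ≈ 1,409.74

1,410 cases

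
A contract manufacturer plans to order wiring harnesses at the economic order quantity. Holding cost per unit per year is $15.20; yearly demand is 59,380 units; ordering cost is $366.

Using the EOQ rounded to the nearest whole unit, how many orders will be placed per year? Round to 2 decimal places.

35.12 orders per year

EOQ = √(2DS/H) = √(2 × 59,380 × 366 / 15.2)
    = √(2,859,615.79) ≈ 1,691.04 → Q = 1,691
N = D/Q = 59,380/1,691 ≈ 35.115 orders/yr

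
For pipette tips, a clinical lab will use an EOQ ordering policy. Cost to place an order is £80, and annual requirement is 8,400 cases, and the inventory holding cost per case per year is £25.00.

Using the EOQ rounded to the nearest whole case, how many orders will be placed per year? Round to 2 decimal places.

Optimal lot size Q* = (2 × 8,400 × £80 / £25)^½ ≈ 231.86 → Q = 232
N = D/Q = 8,400/232 ≈ 36.207 orders/yr

36.21 orders per year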